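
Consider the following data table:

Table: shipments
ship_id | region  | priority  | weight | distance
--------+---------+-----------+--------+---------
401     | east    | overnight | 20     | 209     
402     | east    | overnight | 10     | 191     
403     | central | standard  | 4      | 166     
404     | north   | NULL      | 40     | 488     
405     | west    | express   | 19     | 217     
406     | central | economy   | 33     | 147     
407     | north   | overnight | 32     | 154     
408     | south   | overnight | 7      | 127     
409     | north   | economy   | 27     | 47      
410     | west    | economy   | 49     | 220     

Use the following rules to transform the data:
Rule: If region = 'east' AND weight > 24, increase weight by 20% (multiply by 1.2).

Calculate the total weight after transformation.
241

Step 1: Find records where region = 'east' AND weight > 24
Step 2: 0 records match, summing to 0
Step 3: After multiplier: 0 × 1.2 = 0.0
Step 4: Unaffected records sum: 241
Step 5: Final sum = 0.0 + 241 = 241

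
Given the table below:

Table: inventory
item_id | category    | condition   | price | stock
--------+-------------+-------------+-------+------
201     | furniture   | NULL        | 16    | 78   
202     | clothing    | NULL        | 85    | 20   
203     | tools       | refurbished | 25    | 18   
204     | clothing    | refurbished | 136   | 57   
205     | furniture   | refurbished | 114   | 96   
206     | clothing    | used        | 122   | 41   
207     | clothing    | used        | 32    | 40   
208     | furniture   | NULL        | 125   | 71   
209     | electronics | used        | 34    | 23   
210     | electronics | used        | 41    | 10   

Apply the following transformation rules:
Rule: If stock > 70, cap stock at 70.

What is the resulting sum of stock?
419

Step 1: 3 records have stock > 70
Step 2: These records originally summed to 245
Step 3: After capping: 3 × 70 = 210
Step 4: Unaffected records sum: 209
Step 5: Final sum = 210 + 209 = 419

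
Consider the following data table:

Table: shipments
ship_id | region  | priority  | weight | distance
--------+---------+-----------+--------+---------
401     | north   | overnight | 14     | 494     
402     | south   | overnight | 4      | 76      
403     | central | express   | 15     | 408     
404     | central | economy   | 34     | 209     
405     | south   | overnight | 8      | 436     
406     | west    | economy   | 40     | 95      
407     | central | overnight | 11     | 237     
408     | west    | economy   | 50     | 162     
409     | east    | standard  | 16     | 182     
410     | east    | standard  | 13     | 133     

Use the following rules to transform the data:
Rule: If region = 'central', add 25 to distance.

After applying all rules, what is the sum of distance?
2507

Step 1: Count records where region = 'central': 3
Step 2: Total bonus added: 3 × 25 = 75
Step 3: Original sum of distance: 2432
Step 4: Final sum = 2432 + 75 = 2507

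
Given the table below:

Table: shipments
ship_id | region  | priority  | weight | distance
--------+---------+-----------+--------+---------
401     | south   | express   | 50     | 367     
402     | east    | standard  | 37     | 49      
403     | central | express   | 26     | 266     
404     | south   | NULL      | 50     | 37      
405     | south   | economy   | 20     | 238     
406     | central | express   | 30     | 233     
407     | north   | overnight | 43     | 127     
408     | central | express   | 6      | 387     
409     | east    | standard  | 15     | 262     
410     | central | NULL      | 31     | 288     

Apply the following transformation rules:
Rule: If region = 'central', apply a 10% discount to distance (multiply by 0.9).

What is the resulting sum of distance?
2136.6

Step 1: Records with region = 'central' have total distance = 1174
Step 2: Apply multiplier: 1174 × 0.9 = 1056.6
Step 3: Other records total: 1080
Step 4: Final sum = 1056.6 + 1080 = 2136.6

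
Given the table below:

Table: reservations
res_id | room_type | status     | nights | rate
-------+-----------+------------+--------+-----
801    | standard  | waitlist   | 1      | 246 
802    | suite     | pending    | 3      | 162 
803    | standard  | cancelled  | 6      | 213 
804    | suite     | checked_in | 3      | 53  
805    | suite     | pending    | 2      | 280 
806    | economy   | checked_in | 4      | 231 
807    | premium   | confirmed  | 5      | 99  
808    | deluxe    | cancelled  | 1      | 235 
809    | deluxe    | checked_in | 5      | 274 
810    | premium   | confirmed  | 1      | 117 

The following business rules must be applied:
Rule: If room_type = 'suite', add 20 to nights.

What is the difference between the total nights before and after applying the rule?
60

Step 1: Original sum of nights = 31
Step 2: 3 records have room_type = 'suite'
Step 3: Each affected record changes by 20
Step 4: Total change = 3 × 20 = 60
Step 5: New sum = 31 + 60 = 91
Step 6: Difference = |91 - 31| = 60
        (Sum increased by 60)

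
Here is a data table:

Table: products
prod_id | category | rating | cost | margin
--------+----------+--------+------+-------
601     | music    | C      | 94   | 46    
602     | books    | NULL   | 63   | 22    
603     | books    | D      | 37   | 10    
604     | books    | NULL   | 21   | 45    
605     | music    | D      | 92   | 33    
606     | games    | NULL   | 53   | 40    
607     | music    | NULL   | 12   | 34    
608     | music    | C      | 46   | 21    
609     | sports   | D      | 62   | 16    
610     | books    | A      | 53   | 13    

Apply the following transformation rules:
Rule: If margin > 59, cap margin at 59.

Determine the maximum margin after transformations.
46

Step 1: Original maximum margin = 46
Step 2: Check cap of 59 against maximum
Step 3: No records exceed the cap (max 46 <= cap 59), so no capping applies
Step 4: Maximum after transformation = 46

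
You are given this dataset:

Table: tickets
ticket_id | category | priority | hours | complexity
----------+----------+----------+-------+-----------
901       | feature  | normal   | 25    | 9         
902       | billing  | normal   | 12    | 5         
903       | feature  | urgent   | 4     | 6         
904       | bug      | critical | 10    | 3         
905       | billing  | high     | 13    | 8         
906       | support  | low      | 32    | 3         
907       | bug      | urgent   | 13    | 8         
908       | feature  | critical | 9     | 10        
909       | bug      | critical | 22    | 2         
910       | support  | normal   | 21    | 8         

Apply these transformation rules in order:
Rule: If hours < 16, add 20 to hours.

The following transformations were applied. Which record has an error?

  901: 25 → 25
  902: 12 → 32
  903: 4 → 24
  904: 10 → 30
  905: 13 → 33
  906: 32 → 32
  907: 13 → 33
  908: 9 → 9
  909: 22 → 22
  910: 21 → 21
Record 908 has an error. The correct transformed value should be 29, not 9.

Step 1: Check each record against the rule
Step 2: Record 908 has hours = 9
Step 3: Since 9 < 16, the bonus should have been applied
Step 4: Correct value = 29, but claimed value = 9
Conclusion: Record 908 has the error.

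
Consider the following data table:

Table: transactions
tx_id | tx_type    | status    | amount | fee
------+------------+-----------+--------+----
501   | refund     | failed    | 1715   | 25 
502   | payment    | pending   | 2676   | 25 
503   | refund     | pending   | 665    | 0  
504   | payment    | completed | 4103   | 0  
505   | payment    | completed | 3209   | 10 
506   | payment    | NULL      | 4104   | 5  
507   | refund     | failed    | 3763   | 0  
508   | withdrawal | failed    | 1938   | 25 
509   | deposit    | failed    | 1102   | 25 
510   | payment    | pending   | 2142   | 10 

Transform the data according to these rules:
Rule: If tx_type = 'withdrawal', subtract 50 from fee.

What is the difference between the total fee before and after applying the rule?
50

Step 1: Original sum of fee = 125
Step 2: 1 records have tx_type = 'withdrawal'
Step 3: Each affected record changes by -50
Step 4: Total change = 1 × -50 = -50
Step 5: New sum = 125 + -50 = 75
Step 6: Difference = |75 - 125| = 50
        (Sum decreased by 50)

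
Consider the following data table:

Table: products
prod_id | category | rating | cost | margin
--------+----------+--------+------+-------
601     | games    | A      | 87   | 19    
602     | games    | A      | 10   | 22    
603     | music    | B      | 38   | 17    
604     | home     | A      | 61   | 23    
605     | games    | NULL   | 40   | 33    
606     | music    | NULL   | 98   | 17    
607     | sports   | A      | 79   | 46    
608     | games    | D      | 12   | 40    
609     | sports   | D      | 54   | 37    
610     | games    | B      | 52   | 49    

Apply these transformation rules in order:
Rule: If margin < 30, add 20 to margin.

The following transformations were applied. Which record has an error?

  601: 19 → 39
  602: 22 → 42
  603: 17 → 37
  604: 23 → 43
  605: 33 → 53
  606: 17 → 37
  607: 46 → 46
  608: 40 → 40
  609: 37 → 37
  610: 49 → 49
Record 605 has an error. The correct transformed value should be 33, not 53.

Step 1: Check each record against the rule
Step 2: Record 605 has margin = 33
Step 3: Since 33 >= 30, the bonus should not have been applied
Step 4: Correct value = 33, but claimed value = 53
Conclusion: Record 605 has the error.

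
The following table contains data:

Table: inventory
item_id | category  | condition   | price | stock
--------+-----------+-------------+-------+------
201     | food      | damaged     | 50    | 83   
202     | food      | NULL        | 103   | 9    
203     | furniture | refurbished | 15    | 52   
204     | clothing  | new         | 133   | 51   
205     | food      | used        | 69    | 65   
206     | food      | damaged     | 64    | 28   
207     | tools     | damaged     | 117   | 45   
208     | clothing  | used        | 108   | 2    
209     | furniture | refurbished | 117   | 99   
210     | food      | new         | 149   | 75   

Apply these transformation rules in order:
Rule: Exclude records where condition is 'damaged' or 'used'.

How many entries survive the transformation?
5

Step 1: Count records to exclude
  - 3 (damaged) + 2 (used) = 5 records
Step 2: Total records: 10
Step 3: Remaining = 10 - 5 = 5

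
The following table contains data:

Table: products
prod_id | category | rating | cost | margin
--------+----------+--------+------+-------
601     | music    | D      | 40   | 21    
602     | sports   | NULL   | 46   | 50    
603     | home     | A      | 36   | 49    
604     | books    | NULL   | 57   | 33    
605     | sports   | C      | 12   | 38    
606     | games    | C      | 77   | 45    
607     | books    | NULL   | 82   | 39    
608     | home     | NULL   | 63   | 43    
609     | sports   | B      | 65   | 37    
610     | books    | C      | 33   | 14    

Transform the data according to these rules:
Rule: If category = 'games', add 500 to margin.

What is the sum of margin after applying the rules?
869

Step 1: Count records where category = 'games': 1
Step 2: Total bonus added: 1 × 500 = 500
Step 3: Original sum of margin: 369
Step 4: Final sum = 369 + 500 = 869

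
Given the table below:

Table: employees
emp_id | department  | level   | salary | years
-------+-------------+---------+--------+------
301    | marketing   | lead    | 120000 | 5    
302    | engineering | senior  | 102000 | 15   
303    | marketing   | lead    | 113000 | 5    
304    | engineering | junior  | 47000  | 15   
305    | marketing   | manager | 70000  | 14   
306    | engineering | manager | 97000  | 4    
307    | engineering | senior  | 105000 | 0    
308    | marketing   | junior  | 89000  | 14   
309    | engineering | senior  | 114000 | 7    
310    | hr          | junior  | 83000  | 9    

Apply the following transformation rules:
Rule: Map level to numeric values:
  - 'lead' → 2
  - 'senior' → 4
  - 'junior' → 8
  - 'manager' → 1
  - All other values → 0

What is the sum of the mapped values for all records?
42

Step 1: Apply mapping to each record
Step 2: Count by status:
  'lead': 2 records × 2 = 4
  'senior': 3 records × 4 = 12
  'junior': 3 records × 8 = 24
  'manager': 2 records × 1 = 2
Step 3: Sum all mapped values = 42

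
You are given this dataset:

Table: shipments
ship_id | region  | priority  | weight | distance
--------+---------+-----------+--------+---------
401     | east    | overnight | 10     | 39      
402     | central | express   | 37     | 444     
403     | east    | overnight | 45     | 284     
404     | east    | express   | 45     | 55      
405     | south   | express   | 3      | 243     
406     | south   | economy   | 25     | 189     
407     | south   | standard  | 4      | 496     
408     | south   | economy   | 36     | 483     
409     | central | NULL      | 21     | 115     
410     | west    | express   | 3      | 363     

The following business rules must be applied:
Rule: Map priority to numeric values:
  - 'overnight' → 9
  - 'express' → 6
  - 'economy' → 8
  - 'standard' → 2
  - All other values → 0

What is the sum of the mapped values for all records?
60

Step 1: Apply mapping to each record
Step 2: Count by status:
  'overnight': 2 records × 9 = 18
  'express': 4 records × 6 = 24
  'economy': 2 records × 8 = 16
  'standard': 1 records × 2 = 2
Step 3: Sum all mapped values = 60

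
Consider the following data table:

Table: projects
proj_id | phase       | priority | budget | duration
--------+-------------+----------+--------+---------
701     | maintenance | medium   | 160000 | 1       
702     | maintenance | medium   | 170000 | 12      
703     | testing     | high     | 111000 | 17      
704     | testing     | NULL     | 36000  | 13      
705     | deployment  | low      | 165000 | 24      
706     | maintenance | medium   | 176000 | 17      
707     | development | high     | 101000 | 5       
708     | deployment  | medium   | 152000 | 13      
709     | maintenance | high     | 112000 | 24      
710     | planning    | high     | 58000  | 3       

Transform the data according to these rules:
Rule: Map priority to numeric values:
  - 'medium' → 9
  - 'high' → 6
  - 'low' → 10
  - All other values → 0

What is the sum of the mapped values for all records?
70

Step 1: Apply mapping to each record
Step 2: Count by status:
  'medium': 4 records × 9 = 36
  'high': 4 records × 6 = 24
  'low': 1 records × 10 = 10
Step 3: Sum all mapped values = 70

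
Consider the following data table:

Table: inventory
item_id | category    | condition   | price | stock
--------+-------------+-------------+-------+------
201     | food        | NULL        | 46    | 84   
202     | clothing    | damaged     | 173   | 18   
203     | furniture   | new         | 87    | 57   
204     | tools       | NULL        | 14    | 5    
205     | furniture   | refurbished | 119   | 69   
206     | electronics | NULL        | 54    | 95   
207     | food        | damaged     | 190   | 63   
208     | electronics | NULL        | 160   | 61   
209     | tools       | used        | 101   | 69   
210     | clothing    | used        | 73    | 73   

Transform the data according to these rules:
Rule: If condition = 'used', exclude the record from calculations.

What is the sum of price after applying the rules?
843

Step 1: Identify records where condition = 'used'
Step 2: The excluded records sum to 174
Step 3: Original total price = 1017
Step 4: Remaining total = 1017 - 174 = 843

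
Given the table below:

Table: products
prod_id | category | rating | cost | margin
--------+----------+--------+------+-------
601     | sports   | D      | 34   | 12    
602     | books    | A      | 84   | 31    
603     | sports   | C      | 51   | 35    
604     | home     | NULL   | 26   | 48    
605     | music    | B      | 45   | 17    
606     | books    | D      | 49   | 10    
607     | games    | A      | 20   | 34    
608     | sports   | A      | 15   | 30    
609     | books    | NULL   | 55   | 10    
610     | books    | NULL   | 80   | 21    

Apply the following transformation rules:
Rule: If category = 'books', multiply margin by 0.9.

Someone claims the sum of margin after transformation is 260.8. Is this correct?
No, the correct result is 240.8.

Step 1: Calculate the correct sum after transformation
Step 2: Apply multiplier 0.9 to records where category = 'books'
Step 3: Correct result = 240.8
Step 4: Claimed result = 260.8
Step 5: 240.8 ≠ 260.8
Conclusion: The claimed result is incorrect. The correct answer is 240.8.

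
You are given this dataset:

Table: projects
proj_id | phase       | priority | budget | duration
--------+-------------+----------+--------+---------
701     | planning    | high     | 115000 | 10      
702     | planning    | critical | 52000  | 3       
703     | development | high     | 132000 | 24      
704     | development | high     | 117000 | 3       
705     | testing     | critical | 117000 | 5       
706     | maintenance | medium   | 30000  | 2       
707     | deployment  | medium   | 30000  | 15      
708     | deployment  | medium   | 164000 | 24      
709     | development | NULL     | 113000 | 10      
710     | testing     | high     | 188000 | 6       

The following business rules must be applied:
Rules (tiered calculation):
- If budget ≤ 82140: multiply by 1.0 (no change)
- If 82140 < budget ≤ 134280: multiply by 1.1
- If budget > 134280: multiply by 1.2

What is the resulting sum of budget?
1187800.0

Step 1: Tier 1 (budget ≤ 82140): 3 records, sum = 112000 × 1.0 = 112000.0
Step 2: Tier 2 (82140 < budget ≤ 134280): 5 records, sum = 594000 × 1.1 = 653400.0
Step 3: Tier 3 (budget > 134280): 2 records, sum = 352000 × 1.2 = 422400.0
Step 4: Final sum = 112000.0 + 653400.0 + 422400.0 = 1187800.0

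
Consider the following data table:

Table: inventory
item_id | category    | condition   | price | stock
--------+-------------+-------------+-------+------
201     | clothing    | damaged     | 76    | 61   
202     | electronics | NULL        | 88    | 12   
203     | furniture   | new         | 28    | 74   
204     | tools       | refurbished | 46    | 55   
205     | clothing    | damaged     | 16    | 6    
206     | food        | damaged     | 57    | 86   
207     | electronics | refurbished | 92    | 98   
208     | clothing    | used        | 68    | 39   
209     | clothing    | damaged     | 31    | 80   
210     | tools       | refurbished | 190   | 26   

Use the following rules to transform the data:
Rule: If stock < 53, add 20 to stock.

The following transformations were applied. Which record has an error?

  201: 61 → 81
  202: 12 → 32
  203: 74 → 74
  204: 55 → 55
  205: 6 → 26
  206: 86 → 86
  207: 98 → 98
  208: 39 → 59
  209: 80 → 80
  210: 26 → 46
Record 201 has an error. The correct transformed value should be 61, not 81.

Step 1: Check each record against the rule
Step 2: Record 201 has stock = 61
Step 3: Since 61 >= 53, the bonus should not have been applied
Step 4: Correct value = 61, but claimed value = 81
Conclusion: Record 201 has the error.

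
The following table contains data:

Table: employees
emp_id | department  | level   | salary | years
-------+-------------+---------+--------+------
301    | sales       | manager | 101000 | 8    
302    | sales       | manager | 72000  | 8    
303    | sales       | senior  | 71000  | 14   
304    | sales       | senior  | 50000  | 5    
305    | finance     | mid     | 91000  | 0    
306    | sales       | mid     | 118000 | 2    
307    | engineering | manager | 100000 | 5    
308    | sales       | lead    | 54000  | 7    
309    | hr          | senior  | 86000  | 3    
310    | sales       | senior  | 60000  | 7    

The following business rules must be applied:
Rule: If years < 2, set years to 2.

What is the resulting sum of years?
61

Step 1: 1 records have years < 2
Step 2: These records originally summed to 0
Step 3: After setting to minimum: 1 × 2 = 2
Step 4: Unaffected records sum: 59
Step 5: Final sum = 2 + 59 = 61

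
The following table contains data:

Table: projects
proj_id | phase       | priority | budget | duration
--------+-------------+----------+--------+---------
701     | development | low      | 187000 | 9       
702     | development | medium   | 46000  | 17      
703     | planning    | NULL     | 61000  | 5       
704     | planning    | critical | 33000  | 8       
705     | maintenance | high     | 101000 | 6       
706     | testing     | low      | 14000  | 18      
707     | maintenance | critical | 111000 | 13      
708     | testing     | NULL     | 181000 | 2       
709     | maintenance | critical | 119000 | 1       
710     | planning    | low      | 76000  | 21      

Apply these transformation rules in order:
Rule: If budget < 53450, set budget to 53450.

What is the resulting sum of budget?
996350

Step 1: 3 records have budget < 53450
Step 2: These records originally summed to 93000
Step 3: After setting to minimum: 3 × 53450 = 160350
Step 4: Unaffected records sum: 836000
Step 5: Final sum = 160350 + 836000 = 996350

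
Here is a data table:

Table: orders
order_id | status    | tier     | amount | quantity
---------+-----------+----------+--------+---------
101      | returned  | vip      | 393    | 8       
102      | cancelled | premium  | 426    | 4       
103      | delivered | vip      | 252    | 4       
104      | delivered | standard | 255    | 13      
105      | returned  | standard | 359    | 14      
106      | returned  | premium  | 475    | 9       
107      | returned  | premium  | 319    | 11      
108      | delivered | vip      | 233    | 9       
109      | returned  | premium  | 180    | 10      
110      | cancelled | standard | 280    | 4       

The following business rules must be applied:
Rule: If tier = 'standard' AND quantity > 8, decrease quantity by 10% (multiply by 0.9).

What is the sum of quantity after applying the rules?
83.3

Step 1: Find records where tier = 'standard' AND quantity > 8
Step 2: 2 records match, summing to 27
Step 3: After multiplier: 27 × 0.9 = 24.3
Step 4: Unaffected records sum: 59
Step 5: Final sum = 24.3 + 59 = 83.3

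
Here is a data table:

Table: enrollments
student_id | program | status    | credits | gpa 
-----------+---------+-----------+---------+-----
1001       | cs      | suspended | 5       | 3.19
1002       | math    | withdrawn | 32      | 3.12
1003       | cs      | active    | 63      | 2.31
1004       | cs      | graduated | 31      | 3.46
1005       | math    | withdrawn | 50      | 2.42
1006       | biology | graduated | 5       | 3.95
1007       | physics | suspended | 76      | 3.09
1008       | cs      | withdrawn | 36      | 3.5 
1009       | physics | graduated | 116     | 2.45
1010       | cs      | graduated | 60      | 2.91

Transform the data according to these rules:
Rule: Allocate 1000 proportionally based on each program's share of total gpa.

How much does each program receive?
biology: 129.93, cs: 505.59, math: 182.24, physics: 182.24

Step 1: Calculate total gpa = 30.4
Step 2: Calculate each program's proportion:
  biology: 3.95/30.4 = 12.99% → 129.93
  cs: 15.37/30.4 = 50.56% → 505.59
  math: 5.54/30.4 = 18.22% → 182.24
  physics: 5.54/30.4 = 18.22% → 182.24
Step 3: Verify: sum of allocations ≈ 1000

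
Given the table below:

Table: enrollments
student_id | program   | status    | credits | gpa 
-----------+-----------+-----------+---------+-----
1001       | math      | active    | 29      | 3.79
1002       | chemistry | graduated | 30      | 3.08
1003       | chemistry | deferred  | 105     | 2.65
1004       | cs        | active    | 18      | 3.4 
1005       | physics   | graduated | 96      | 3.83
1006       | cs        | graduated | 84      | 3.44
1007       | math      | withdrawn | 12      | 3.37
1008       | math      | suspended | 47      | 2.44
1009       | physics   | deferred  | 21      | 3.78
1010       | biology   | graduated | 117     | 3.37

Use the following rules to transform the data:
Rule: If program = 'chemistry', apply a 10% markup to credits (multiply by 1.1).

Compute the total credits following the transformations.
572.5

Step 1: Records with program = 'chemistry' have total credits = 135
Step 2: Apply multiplier: 135 × 1.1 = 148.5
Step 3: Other records total: 424
Step 4: Final sum = 148.5 + 424 = 572.5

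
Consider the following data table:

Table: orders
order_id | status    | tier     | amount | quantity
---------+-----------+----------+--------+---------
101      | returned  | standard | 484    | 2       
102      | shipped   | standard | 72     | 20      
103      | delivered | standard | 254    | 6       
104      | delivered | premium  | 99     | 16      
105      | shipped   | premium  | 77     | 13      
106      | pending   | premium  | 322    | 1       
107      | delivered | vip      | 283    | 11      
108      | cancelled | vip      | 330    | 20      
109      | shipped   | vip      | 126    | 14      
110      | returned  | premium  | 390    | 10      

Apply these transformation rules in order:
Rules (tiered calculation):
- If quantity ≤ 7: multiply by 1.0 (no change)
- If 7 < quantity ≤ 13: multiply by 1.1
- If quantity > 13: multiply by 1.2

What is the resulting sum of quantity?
130.4

Step 1: Tier 1 (quantity ≤ 7): 3 records, sum = 9 × 1.0 = 9.0
Step 2: Tier 2 (7 < quantity ≤ 13): 3 records, sum = 34 × 1.1 = 37.4
Step 3: Tier 3 (quantity > 13): 4 records, sum = 70 × 1.2 = 84.0
Step 4: Final sum = 9.0 + 37.4 + 84.0 = 130.4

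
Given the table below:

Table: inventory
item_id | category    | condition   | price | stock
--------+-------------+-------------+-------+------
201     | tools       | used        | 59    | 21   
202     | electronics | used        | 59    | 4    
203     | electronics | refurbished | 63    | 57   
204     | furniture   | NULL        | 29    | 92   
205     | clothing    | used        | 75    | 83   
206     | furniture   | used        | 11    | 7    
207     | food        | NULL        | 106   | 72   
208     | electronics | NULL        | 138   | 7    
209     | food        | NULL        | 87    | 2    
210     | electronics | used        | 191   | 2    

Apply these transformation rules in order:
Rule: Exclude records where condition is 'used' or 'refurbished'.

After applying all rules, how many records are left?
4

Step 1: Count records to exclude
  - 5 (used) + 1 (refurbished) = 6 records
Step 2: Total records: 10
Step 3: Remaining = 10 - 6 = 4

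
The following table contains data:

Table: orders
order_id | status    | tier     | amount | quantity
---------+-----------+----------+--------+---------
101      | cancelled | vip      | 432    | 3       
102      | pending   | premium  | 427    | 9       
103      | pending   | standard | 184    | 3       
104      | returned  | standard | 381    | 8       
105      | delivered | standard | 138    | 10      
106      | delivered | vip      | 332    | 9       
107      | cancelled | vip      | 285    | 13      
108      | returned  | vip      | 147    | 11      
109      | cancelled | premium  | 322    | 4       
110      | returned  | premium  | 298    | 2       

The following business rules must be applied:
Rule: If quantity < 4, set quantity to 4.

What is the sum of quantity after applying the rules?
76

Step 1: 3 records have quantity < 4
Step 2: These records originally summed to 8
Step 3: After setting to minimum: 3 × 4 = 12
Step 4: Unaffected records sum: 64
Step 5: Final sum = 12 + 64 = 76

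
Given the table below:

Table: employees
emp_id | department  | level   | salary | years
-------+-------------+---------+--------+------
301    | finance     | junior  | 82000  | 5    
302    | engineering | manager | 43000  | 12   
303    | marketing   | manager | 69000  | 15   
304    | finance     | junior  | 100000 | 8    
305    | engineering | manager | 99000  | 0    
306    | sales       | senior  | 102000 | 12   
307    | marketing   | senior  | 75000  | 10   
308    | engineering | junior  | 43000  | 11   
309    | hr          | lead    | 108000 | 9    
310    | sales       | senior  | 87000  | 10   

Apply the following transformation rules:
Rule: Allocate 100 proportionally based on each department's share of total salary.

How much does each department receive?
engineering: 22.9, finance: 22.52, hr: 13.37, marketing: 17.82, sales: 23.39

Step 1: Calculate total salary = 808000
Step 2: Calculate each department's proportion:
  engineering: 185000/808000 = 22.90% → 22.9
  finance: 182000/808000 = 22.52% → 22.52
  hr: 108000/808000 = 13.37% → 13.37
  marketing: 144000/808000 = 17.82% → 17.82
  sales: 189000/808000 = 23.39% → 23.39
Step 3: Verify: sum of allocations ≈ 100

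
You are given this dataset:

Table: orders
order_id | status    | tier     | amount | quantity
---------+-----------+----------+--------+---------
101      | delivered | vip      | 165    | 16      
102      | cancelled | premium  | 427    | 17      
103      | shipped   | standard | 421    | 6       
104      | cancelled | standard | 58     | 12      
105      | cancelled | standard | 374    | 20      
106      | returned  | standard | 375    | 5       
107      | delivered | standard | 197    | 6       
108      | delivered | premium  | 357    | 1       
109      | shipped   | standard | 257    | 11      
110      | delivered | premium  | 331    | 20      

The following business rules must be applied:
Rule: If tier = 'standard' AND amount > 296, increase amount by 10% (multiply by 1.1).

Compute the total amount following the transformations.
3079.0

Step 1: Find records where tier = 'standard' AND amount > 296
Step 2: 3 records match, summing to 1170
Step 3: After multiplier: 1170 × 1.1 = 1287.0
Step 4: Unaffected records sum: 1792
Step 5: Final sum = 1287.0 + 1792 = 3079.0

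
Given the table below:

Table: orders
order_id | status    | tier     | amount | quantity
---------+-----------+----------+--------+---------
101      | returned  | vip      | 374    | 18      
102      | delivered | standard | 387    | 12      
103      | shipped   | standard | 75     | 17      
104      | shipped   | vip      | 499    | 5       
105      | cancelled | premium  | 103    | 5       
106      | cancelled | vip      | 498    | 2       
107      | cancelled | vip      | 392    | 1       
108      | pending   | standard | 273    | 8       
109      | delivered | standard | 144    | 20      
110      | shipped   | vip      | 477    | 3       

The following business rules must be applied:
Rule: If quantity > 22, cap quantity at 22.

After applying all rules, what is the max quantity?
20

Step 1: Original maximum quantity = 20
Step 2: Check cap of 22 against maximum
Step 3: No records exceed the cap (max 20 <= cap 22), so no capping applies
Step 4: Maximum after transformation = 20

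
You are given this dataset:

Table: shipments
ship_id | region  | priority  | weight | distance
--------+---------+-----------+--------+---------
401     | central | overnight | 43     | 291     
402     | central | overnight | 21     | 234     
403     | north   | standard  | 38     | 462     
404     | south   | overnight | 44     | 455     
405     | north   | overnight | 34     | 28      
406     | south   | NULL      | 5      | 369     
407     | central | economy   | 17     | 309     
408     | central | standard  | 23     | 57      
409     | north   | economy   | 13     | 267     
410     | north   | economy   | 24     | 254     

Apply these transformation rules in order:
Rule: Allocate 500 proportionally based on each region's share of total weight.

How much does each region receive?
central: 198.47, north: 208.02, south: 93.51

Step 1: Calculate total weight = 262
Step 2: Calculate each region's proportion:
  central: 104/262 = 39.69% → 198.47
  north: 109/262 = 41.60% → 208.02
  south: 49/262 = 18.70% → 93.51
Step 3: Verify: sum of allocations ≈ 500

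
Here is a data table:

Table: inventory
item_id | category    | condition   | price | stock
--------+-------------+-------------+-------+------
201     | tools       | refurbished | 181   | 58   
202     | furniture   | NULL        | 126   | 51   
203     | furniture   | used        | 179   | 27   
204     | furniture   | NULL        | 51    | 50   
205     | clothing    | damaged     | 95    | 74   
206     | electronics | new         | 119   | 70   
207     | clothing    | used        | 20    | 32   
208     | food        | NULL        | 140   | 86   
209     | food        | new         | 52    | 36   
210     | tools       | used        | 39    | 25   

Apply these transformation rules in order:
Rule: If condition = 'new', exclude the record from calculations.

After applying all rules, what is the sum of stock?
403

Step 1: Identify records where condition = 'new'
Step 2: The excluded records sum to 106
Step 3: Original total stock = 509
Step 4: Remaining total = 509 - 106 = 403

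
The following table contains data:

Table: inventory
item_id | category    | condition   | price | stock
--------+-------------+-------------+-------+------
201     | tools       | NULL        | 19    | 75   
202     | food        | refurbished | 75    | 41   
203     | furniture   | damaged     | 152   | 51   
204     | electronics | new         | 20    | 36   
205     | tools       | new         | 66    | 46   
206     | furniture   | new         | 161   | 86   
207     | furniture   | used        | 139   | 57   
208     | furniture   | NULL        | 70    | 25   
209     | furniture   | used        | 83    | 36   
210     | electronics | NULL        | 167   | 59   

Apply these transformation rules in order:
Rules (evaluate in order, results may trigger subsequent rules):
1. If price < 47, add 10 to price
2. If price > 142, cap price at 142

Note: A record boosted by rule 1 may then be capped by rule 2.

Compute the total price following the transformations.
918

Step 1: Apply rule 1 to records with price < 47
  - 2 records get bonus of 10
  - Of these, 0 records then exceed 142 and get capped
Step 2: Apply rule 2 to records with price > 142
  - 3 records (original) are capped
Step 3: Calculate final sum = 918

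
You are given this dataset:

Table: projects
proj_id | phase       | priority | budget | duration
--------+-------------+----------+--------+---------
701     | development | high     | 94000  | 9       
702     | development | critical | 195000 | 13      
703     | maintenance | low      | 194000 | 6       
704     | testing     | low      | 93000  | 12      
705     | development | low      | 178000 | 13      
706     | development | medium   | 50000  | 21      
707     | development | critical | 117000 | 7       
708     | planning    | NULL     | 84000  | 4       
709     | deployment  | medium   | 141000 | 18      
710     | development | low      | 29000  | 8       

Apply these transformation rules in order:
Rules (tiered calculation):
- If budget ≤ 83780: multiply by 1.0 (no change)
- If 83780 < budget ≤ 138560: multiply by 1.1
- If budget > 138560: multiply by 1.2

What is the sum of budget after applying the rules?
1355400.0

Step 1: Tier 1 (budget ≤ 83780): 2 records, sum = 79000 × 1.0 = 79000.0
Step 2: Tier 2 (83780 < budget ≤ 138560): 4 records, sum = 388000 × 1.1 = 426800.0
Step 3: Tier 3 (budget > 138560): 4 records, sum = 708000 × 1.2 = 849600.0
Step 4: Final sum = 79000.0 + 426800.0 + 849600.0 = 1355400.0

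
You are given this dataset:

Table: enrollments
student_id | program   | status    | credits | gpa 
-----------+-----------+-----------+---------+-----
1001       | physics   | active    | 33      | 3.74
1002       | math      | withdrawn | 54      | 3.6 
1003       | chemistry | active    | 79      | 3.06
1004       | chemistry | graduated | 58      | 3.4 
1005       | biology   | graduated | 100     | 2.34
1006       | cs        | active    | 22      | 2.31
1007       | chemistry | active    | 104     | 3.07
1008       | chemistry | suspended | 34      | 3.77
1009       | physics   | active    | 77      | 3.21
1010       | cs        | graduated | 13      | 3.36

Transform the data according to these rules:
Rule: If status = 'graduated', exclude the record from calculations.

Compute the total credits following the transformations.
403

Step 1: Identify records where status = 'graduated'
Step 2: The excluded records sum to 171
Step 3: Original total credits = 574
Step 4: Remaining total = 574 - 171 = 403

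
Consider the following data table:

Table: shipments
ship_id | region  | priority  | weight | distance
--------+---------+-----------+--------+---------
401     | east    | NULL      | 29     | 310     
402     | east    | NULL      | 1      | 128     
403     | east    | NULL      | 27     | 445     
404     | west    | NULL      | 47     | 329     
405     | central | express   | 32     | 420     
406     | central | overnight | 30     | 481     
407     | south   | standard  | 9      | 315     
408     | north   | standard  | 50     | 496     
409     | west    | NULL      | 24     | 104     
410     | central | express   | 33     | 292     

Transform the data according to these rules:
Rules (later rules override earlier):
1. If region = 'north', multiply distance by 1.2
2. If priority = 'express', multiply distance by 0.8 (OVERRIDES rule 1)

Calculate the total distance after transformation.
3276.8

Step 1: Rule 2 takes priority for records with priority = 'express'
  - 2 records: 712 × 0.8 = 569.6
Step 2: Rule 1 applies to remaining records with region = 'north'
  - 1 records: 496 × 1.2 = 595.2
Step 3: Other records unchanged: 2112
Step 4: Final sum = 569.6 + 595.2 + 2112 = 3276.8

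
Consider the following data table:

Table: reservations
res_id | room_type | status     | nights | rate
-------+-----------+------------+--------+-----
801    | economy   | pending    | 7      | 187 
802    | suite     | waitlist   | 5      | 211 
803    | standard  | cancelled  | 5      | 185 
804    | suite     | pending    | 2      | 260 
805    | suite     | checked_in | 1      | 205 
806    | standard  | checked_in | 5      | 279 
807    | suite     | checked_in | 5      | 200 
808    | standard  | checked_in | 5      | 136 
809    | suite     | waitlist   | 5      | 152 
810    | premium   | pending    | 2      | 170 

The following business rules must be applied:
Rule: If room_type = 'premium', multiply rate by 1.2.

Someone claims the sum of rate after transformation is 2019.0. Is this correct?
Yes, the result is correct.

Step 1: Calculate the correct sum after transformation
Step 2: Apply multiplier 1.2 to records where room_type = 'premium'
Step 3: Correct result = 2019.0
Step 4: Claimed result = 2019.0
Step 5: 2019.0 = 2019.0 ✓
Conclusion: The claimed result is correct.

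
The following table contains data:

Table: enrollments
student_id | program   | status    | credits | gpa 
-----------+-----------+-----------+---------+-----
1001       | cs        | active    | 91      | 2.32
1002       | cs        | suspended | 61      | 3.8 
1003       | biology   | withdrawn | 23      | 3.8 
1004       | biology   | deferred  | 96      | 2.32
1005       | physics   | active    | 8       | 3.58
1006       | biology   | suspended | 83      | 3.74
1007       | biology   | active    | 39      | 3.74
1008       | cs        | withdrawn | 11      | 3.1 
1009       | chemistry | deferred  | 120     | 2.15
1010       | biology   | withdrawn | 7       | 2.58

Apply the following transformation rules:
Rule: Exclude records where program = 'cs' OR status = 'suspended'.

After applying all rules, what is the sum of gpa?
18.17

Step 1: Find records where program = 'cs' OR status = 'suspended'
Step 2: 4 records match, summing to 12.96
Step 3: Original sum: 31.13
Step 4: Remaining sum = 31.13 - 12.96 = 18.17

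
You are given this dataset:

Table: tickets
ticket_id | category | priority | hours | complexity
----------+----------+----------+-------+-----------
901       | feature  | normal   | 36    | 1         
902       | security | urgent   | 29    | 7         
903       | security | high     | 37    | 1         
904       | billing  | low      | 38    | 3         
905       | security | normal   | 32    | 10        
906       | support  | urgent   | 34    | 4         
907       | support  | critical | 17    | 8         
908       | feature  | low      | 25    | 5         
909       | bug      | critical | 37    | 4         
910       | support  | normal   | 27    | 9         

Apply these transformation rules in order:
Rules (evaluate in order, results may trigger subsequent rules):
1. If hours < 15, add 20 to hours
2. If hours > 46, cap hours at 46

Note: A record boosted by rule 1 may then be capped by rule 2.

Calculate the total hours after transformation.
312

Step 1: Apply rule 1 to records with hours < 15
  - 0 records get bonus of 20
  - Of these, 0 records then exceed 46 and get capped
Step 2: Apply rule 2 to records with hours > 46
  - 0 records (original) are capped
Step 3: Calculate final sum = 312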